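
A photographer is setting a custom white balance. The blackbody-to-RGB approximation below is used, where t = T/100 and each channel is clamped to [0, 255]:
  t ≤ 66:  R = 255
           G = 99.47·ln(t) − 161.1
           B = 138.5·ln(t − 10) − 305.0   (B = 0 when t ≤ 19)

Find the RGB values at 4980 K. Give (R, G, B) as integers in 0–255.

t = 4980/100 = 49.8; the t ≤ 66 branch applies.
R = 255 by definition for t ≤ 66.
G = 99.47·ln 49.8 − 161.1 = 99.47·3.9080 − 161.1 = 227.630.
B = 138.5·ln(49.8 − 10) − 305.0 = 138.5·ln 39.8 − 305.0 = 138.5·3.6839 − 305.0 = 205.216.
Rounded: (255, 228, 205).

(255, 228, 205)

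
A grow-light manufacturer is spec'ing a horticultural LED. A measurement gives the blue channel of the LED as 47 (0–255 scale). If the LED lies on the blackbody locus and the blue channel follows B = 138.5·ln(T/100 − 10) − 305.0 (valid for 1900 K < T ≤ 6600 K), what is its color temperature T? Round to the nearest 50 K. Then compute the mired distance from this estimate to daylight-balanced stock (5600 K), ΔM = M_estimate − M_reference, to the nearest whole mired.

ln(t − 10) = (47 + 305.0) / 138.5 = 2.5415.
t − 10 = e^2.5415 = 12.699, so t = 22.699.
T = 100·t = 2270 K → 2250 K to the nearest 50 K.
M_estimate = 10⁶/2250 = 444.44; M_reference = 10⁶/5600 = 178.57.
ΔM = 444.44 − 178.57 = 265.87 → +266 mireds.

+266 mireds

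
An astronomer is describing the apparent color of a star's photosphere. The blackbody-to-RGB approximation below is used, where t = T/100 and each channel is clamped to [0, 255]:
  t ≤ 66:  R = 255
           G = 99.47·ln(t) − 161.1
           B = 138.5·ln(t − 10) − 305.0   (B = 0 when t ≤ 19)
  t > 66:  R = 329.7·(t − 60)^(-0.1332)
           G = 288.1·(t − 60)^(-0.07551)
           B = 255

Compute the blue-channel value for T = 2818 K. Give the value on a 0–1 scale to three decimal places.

t = 2818/100 = 28.18; the t ≤ 66 branch applies.
B = 138.5·ln(28.18 − 10) − 305.0 = 138.5·ln 18.18 − 305.0 = 138.5·2.9003 − 305.0 = 96.695.
On a 0–1 scale: 96.695/255 = 0.3792 → 0.379.

0.379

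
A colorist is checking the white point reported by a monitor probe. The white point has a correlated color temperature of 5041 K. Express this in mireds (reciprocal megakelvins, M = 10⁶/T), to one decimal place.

M = 10⁶ / 5041 = 198.373 → 198.4 mireds.

198.4 mireds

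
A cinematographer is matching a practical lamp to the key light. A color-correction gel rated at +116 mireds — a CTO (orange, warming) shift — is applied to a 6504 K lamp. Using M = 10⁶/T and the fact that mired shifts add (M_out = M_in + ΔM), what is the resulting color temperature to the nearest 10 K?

3710 K

M_in = 10⁶/6504 = 153.75 mireds.
M_out = 153.75 + (+116) = 269.75 mireds.
T_out = 10⁶/269.75 = 3707.1 K → 3710 K.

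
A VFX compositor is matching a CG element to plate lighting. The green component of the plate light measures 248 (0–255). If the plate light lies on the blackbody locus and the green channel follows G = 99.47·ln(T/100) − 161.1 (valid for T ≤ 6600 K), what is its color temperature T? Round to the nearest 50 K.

ln t = (248 + 161.1) / 99.47 = 4.1128.
t = e^4.1128 = 61.117.
T = 100·t = 6112 K → 6100 K to the nearest 50 K.

6100 K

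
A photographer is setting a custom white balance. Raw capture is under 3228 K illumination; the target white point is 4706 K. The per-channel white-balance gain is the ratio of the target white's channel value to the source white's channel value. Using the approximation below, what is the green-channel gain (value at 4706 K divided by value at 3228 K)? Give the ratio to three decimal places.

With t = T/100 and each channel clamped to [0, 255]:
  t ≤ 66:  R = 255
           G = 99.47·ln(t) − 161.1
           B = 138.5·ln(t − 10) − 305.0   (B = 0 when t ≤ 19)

1.203

At 3228 K (t = 32.28):
  G = 99.47·ln 32.28 − 161.1 = 99.47·3.4744 − 161.1 = 184.503.
At 4706 K (t = 47.06):
  G = 99.47·ln 47.06 − 161.1 = 99.47·3.8514 − 161.1 = 222.001.
Gain = 222.001 / 184.503 = 1.2032 → 1.203.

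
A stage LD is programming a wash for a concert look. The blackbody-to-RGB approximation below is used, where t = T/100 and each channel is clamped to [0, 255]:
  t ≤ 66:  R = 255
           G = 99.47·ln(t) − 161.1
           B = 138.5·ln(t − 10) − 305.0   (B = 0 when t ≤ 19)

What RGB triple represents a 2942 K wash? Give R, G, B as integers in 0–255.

t = 2942/100 = 29.42; the t ≤ 66 branch applies.
R = 255 by definition for t ≤ 66.
G = 99.47·ln 29.42 − 161.1 = 99.47·3.3817 − 161.1 = 175.275.
B = 138.5·ln(29.42 − 10) − 305.0 = 138.5·ln 19.42 − 305.0 = 138.5·2.9663 − 305.0 = 105.833.
Rounded: (255, 175, 106).

R=255, G=175, B=106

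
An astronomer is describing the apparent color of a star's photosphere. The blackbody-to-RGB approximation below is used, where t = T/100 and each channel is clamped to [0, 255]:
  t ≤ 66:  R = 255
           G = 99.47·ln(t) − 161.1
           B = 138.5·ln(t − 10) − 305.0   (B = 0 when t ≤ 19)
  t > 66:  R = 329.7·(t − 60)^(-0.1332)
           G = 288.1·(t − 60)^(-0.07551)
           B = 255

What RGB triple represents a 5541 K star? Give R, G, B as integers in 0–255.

R=255, G=238, B=223

t = 5541/100 = 55.41; the t ≤ 66 branch applies.
R = 255 by definition for t ≤ 66.
G = 99.47·ln 55.41 − 161.1 = 99.47·4.0148 − 161.1 = 238.248.
B = 138.5·ln(55.41 − 10) − 305.0 = 138.5·ln 45.41 − 305.0 = 138.5·3.8157 − 305.0 = 223.479.
Rounded: (255, 238, 223).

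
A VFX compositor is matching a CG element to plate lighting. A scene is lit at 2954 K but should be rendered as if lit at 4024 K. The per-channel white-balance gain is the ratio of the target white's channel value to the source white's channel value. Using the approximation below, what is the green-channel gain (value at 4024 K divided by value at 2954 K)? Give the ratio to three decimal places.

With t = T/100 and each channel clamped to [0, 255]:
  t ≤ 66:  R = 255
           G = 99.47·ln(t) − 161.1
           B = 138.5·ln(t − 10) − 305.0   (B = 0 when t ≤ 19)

At 2954 K (t = 29.54):
  G = 99.47·ln 29.54 − 161.1 = 99.47·3.3857 − 161.1 = 175.680.
At 4024 K (t = 40.24):
  G = 99.47·ln 40.24 − 161.1 = 99.47·3.6949 − 161.1 = 206.428.
Gain = 206.428 / 175.680 = 1.1750 → 1.175.

1.175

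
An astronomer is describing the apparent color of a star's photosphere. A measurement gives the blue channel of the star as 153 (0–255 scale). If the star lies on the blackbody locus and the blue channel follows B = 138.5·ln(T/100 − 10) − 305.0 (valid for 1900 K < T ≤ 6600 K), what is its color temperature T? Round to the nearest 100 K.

3700 K

ln(t − 10) = (153 + 305.0) / 138.5 = 3.3069.
t − 10 = e^3.3069 = 27.299, so t = 37.299.
T = 100·t = 3730 K → 3700 K to the nearest 100 K.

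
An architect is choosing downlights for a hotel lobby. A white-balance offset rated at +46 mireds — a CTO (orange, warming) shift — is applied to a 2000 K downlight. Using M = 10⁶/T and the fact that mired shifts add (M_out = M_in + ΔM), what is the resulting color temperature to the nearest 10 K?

M_in = 10⁶/2000 = 500.00 mireds.
M_out = 500.00 + (+46) = 546.00 mireds.
T_out = 10⁶/546.00 = 1831.5 K → 1830 K.

1830 K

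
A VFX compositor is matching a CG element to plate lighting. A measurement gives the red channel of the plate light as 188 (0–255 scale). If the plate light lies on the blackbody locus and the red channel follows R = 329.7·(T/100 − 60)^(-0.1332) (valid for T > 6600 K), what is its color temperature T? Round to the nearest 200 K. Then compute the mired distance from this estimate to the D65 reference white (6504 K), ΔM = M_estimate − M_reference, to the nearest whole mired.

-76 mireds

(t − 60)^(-0.1332) = 188/329.7 = 0.57022.
t − 60 = 0.57022^(1/-0.1332) = 0.57022^(-7.508) = 67.848, so t = 127.848.
T = 100·t = 12785 K → 12800 K to the nearest 200 K.
M_estimate = 10⁶/12800 = 78.12; M_reference = 10⁶/6504 = 153.75.
ΔM = 78.12 − 153.75 = -75.63 → -76 mireds.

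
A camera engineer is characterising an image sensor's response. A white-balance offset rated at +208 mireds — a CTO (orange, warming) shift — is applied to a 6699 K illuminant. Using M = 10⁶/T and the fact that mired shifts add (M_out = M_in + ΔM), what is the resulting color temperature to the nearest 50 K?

M_in = 10⁶/6699 = 149.28 mireds.
M_out = 149.28 + (+208) = 357.28 mireds.
T_out = 10⁶/357.28 = 2799.0 K → 2800 K.

2800 K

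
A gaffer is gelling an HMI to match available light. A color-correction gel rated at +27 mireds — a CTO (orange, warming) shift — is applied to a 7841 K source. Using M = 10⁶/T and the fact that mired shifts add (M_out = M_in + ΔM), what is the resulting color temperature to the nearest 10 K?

M_in = 10⁶/7841 = 127.53 mireds.
M_out = 127.53 + (+27) = 154.53 mireds.
T_out = 10⁶/154.53 = 6471.0 K → 6470 K.

6470 K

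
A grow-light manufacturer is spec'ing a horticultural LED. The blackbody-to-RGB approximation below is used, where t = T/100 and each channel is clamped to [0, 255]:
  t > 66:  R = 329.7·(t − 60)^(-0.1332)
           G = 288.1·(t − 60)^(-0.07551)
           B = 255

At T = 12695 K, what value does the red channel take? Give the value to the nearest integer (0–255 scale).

t = 12695/100 = 126.95; the t > 66 branch applies.
R = 329.7·(126.95 − 60)^(-0.1332) = 329.7·66.95^(-0.1332) = 329.7·0.57123 = 188.334.
Rounded: 188.

188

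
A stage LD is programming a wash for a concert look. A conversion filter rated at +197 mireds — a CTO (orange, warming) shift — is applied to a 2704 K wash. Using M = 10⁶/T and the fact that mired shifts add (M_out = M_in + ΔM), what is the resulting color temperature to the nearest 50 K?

M_in = 10⁶/2704 = 369.82 mireds.
M_out = 369.82 + (+197) = 566.82 mireds.
T_out = 10⁶/566.82 = 1764.2 K → 1750 K.

1750 K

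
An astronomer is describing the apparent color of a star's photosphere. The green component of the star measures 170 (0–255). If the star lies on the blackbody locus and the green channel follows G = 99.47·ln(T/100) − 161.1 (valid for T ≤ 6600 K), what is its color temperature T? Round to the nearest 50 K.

ln t = (170 + 161.1) / 99.47 = 3.3286.
t = e^3.3286 = 27.900.
T = 100·t = 2790 K → 2800 K to the nearest 50 K.

2800 K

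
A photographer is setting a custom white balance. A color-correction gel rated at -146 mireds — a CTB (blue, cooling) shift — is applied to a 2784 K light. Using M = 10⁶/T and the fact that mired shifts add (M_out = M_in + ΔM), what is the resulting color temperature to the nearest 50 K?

M_in = 10⁶/2784 = 359.20 mireds.
M_out = 359.20 + (-146) = 213.20 mireds.
T_out = 10⁶/213.20 = 4690.5 K → 4700 K.

4700 K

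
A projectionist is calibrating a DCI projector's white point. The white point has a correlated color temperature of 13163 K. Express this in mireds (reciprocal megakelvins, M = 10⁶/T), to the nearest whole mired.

76 mireds

M = 10⁶ / 13163 = 75.971 → 76 mireds.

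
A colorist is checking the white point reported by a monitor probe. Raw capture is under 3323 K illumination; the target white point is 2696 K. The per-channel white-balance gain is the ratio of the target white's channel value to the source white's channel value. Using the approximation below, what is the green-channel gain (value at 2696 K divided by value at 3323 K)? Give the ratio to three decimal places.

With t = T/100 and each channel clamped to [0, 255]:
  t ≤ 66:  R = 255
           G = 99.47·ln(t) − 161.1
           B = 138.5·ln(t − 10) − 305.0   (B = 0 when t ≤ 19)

At 3323 K (t = 33.23):
  G = 99.47·ln 33.23 − 161.1 = 99.47·3.5035 − 161.1 = 187.388.
At 2696 K (t = 26.96):
  G = 99.47·ln 26.96 − 161.1 = 99.47·3.2944 − 161.1 = 166.589.
Gain = 166.589 / 187.388 = 0.8890 → 0.889.

0.889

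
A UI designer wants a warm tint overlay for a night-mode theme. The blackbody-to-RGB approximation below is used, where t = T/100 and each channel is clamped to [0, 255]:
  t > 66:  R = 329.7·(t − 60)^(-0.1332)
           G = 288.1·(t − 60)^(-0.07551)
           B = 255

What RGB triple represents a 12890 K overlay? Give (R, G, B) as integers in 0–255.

(188, 209, 255)

t = 12890/100 = 128.9; the t > 66 branch applies.
R = 329.7·(128.9 − 60)^(-0.1332) = 329.7·68.9^(-0.1332) = 329.7·0.56905 = 187.615.
G = 288.1·(128.9 − 60)^(-0.07551) = 288.1·68.9^(-0.07551) = 288.1·0.72643 = 209.286.
B = 255 by definition for t > 66.
Rounded: (188, 209, 255).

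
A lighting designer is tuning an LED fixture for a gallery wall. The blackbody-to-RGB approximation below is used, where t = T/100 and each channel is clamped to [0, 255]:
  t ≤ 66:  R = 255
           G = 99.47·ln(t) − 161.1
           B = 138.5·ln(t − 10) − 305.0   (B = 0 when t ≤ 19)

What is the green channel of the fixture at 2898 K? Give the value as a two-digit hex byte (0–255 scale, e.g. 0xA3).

t = 2898/100 = 28.98; the t ≤ 66 branch applies.
G = 99.47·ln 28.98 − 161.1 = 99.47·3.3666 − 161.1 = 173.776.
Rounded: 174; in hex, 0xAE.

0xAE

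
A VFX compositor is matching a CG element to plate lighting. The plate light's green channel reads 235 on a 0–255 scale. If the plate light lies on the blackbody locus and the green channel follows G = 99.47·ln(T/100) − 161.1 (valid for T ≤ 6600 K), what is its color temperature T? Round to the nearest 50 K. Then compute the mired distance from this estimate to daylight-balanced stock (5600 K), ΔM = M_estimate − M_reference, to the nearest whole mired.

+8 mireds

ln t = (235 + 161.1) / 99.47 = 3.9821.
t = e^3.9821 = 53.630.
T = 100·t = 5363 K → 5350 K to the nearest 50 K.
M_estimate = 10⁶/5350 = 186.92; M_reference = 10⁶/5600 = 178.57.
ΔM = 186.92 − 178.57 = 8.34 → +8 mireds.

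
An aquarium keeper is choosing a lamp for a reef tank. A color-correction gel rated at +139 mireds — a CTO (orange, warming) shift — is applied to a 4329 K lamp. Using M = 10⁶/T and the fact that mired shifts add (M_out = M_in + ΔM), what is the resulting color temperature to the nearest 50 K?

2700 K

M_in = 10⁶/4329 = 231.00 mireds.
M_out = 231.00 + (+139) = 370.00 mireds.
T_out = 10⁶/370.00 = 2702.7 K → 2700 K.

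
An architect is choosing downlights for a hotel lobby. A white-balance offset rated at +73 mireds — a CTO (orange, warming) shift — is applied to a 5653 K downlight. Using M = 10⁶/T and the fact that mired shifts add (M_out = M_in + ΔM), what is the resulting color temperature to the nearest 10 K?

M_in = 10⁶/5653 = 176.90 mireds.
M_out = 176.90 + (+73) = 249.90 mireds.
T_out = 10⁶/249.90 = 4001.6 K → 4000 K.

4000 K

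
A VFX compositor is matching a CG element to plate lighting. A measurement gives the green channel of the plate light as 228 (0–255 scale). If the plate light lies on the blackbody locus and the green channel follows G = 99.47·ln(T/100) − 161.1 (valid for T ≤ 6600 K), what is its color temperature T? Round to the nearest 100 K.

ln t = (228 + 161.1) / 99.47 = 3.9117.
t = e^3.9117 = 49.985.
T = 100·t = 4999 K → 5000 K to the nearest 100 K.

5000 K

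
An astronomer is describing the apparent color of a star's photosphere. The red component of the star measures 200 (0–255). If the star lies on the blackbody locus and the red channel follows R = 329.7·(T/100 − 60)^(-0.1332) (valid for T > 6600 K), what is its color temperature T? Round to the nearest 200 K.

10200 K

(t − 60)^(-0.1332) = 200/329.7 = 0.60661.
t − 60 = 0.60661^(1/-0.1332) = 0.60661^(-7.508) = 42.638, so t = 102.638.
T = 100·t = 10264 K → 10200 K to the nearest 200 K.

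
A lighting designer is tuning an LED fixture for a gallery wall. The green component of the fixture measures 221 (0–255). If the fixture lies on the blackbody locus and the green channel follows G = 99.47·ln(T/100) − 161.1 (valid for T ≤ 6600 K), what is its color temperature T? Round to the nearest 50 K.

4650 K

ln t = (221 + 161.1) / 99.47 = 3.8414.
t = e^3.8414 = 46.589.
T = 100·t = 4659 K → 4650 K to the nearest 50 K.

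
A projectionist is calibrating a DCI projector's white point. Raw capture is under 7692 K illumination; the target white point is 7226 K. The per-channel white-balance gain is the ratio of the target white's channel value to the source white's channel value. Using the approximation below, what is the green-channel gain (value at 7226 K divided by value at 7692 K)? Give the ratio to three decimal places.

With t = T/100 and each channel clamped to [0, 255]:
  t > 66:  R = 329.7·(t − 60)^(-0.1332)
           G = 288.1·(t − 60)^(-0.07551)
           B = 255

At 7692 K (t = 76.92):
  G = 288.1·(76.92 − 60)^(-0.07551) = 288.1·16.92^(-0.07551) = 288.1·0.80769 = 232.695.
At 7226 K (t = 72.26):
  G = 288.1·(72.26 − 60)^(-0.07551) = 288.1·12.26^(-0.07551) = 288.1·0.82758 = 238.425.
Gain = 238.425 / 232.695 = 1.0246 → 1.025.

1.025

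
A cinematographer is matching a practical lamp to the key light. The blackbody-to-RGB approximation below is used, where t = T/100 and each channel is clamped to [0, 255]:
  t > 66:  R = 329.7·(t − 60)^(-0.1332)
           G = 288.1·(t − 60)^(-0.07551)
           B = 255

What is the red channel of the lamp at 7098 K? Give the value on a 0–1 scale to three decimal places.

0.940

t = 7098/100 = 70.98; the t > 66 branch applies.
R = 329.7·(70.98 − 60)^(-0.1332) = 329.7·10.98^(-0.1332) = 329.7·0.72676 = 239.613.
On a 0–1 scale: 239.613/255 = 0.9397 → 0.940.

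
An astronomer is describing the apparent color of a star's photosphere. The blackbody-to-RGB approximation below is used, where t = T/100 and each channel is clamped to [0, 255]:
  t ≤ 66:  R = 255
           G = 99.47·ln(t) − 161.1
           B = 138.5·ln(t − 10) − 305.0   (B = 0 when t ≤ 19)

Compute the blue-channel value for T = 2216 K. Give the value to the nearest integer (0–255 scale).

t = 2216/100 = 22.16; the t ≤ 66 branch applies.
B = 138.5·ln(22.16 − 10) − 305.0 = 138.5·ln 12.16 − 305.0 = 138.5·2.4982 − 305.0 = 40.994.
Rounded: 41.

41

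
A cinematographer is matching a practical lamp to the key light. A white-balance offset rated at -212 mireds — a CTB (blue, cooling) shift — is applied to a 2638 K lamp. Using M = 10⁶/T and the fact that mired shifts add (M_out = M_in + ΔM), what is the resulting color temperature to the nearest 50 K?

6000 K

M_in = 10⁶/2638 = 379.08 mireds.
M_out = 379.08 + (-212) = 167.08 mireds.
T_out = 10⁶/167.08 = 5985.3 K → 6000 K.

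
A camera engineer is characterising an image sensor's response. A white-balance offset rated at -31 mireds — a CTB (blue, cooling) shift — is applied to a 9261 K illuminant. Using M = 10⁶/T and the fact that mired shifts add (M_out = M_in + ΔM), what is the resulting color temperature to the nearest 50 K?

13000 K

M_in = 10⁶/9261 = 107.98 mireds.
M_out = 107.98 + (-31) = 76.98 mireds.
T_out = 10⁶/76.98 = 12990.4 K → 13000 K.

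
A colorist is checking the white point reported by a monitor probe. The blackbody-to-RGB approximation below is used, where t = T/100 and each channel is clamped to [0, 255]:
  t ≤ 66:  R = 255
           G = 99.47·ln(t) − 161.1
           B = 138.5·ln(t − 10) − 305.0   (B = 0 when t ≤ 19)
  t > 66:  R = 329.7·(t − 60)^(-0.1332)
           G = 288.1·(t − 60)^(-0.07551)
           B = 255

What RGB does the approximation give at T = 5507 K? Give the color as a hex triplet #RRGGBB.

t = 5507/100 = 55.07; the t ≤ 66 branch applies.
R = 255 by definition for t ≤ 66.
G = 99.47·ln 55.07 − 161.1 = 99.47·4.0086 − 161.1 = 237.636.
B = 138.5·ln(55.07 − 10) − 305.0 = 138.5·ln 45.07 − 305.0 = 138.5·3.8082 − 305.0 = 222.438.
Rounded: (255, 238, 222).
In hex: #FFEEDE.

#FFEEDE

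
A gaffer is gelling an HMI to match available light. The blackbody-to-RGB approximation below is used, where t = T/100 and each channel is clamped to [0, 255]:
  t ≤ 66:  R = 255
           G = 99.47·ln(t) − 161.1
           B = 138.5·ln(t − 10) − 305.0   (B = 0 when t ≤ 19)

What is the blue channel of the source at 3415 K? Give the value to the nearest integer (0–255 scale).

136

t = 3415/100 = 34.15; the t ≤ 66 branch applies.
B = 138.5·ln(34.15 − 10) − 305.0 = 138.5·ln 24.15 − 305.0 = 138.5·3.1843 − 305.0 = 136.023.
Rounded: 136.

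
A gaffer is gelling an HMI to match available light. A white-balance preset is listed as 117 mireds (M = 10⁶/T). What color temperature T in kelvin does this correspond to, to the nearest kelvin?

T = 10⁶ / 117 = 8547.01 K → 8547 K.

8547 K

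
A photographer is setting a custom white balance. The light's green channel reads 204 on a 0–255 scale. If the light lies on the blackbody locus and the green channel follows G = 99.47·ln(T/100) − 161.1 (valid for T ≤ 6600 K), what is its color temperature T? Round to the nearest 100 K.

3900 K

ln t = (204 + 161.1) / 99.47 = 3.6705.
t = e^3.6705 = 39.270.
T = 100·t = 3927 K → 3900 K to the nearest 100 K.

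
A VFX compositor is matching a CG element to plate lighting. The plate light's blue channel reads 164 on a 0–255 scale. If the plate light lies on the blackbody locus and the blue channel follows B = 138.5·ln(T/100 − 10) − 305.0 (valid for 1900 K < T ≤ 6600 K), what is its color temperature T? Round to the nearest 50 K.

3950 K

ln(t − 10) = (164 + 305.0) / 138.5 = 3.3863.
t − 10 = e^3.3863 = 29.556, so t = 39.556.
T = 100·t = 3956 K → 3950 K to the nearest 50 K.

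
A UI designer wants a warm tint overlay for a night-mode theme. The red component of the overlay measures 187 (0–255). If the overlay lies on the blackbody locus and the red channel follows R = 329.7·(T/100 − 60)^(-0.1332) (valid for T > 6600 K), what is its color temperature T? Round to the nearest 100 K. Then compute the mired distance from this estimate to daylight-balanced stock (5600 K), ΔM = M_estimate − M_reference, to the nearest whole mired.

-102 mireds

(t − 60)^(-0.1332) = 187/329.7 = 0.56718.
t − 60 = 0.56718^(1/-0.1332) = 0.56718^(-7.508) = 70.620, so t = 130.620.
T = 100·t = 13062 K → 13100 K to the nearest 100 K.
M_estimate = 10⁶/13100 = 76.34; M_reference = 10⁶/5600 = 178.57.
ΔM = 76.34 − 178.57 = -102.24 → -102 mireds.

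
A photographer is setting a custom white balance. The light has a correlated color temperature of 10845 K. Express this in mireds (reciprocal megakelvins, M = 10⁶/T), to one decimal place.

92.2 mireds

M = 10⁶ / 10845 = 92.208 → 92.2 mireds.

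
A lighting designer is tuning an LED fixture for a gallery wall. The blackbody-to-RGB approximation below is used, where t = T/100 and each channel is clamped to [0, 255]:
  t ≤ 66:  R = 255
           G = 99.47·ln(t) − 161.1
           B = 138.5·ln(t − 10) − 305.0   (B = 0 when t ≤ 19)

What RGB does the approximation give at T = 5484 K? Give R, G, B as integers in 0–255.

t = 5484/100 = 54.84; the t ≤ 66 branch applies.
R = 255 by definition for t ≤ 66.
G = 99.47·ln 54.84 − 161.1 = 99.47·4.0044 − 161.1 = 237.220.
B = 138.5·ln(54.84 − 10) − 305.0 = 138.5·ln 44.84 − 305.0 = 138.5·3.8031 − 305.0 = 221.729.
Rounded: (255, 237, 222).

R=255, G=237, B=222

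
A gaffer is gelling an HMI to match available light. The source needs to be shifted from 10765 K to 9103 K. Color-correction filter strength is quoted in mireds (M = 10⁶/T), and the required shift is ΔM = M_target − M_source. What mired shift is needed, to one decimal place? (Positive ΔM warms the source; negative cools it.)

+17.0 mireds

M_source = 10⁶/10765 = 92.894; M_target = 10⁶/9103 = 109.854.
ΔM = 109.854 − 92.894 = 16.960 → +17.0 mireds, a warming shift.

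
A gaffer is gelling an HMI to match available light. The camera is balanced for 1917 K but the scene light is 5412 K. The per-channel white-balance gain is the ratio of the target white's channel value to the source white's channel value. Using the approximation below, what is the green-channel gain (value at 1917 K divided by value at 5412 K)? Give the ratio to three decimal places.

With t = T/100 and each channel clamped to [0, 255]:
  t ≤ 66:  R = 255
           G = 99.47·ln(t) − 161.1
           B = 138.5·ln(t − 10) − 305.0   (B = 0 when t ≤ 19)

0.562

At 5412 K (t = 54.12):
  G = 99.47·ln 54.12 − 161.1 = 99.47·3.9912 − 161.1 = 235.905.
At 1917 K (t = 19.17):
  G = 99.47·ln 19.17 − 161.1 = 99.47·2.9533 − 161.1 = 132.669.
Gain = 132.669 / 235.905 = 0.5624 → 0.562.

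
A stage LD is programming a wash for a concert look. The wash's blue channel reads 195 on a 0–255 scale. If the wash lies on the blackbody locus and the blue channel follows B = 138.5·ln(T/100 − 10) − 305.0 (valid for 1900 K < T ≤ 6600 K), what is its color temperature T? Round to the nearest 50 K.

ln(t − 10) = (195 + 305.0) / 138.5 = 3.6101.
t − 10 = e^3.6101 = 36.970, so t = 46.970.
T = 100·t = 4697 K → 4700 K to the nearest 50 K.

4700 K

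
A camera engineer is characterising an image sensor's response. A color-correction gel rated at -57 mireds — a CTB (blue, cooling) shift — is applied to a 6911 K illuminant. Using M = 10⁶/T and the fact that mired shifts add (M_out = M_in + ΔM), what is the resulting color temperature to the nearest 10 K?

11400 K

M_in = 10⁶/6911 = 144.70 mireds.
M_out = 144.70 + (-57) = 87.70 mireds.
T_out = 10⁶/87.70 = 11402.9 K → 11400 K.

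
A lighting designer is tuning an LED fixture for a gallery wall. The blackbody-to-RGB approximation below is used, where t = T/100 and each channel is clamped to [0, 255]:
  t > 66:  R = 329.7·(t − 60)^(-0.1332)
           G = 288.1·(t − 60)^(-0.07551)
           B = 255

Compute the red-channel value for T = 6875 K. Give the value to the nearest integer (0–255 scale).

t = 6875/100 = 68.75; the t > 66 branch applies.
R = 329.7·(68.75 − 60)^(-0.1332) = 329.7·8.75^(-0.1332) = 329.7·0.74907 = 246.970.
Rounded: 247.

247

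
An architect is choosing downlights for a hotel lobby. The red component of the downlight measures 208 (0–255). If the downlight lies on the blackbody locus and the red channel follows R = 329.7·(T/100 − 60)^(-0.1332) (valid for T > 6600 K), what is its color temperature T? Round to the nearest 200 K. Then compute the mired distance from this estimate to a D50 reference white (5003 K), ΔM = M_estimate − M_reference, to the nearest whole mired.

(t − 60)^(-0.1332) = 208/329.7 = 0.63088.
t − 60 = 0.63088^(1/-0.1332) = 0.63088^(-7.508) = 31.763, so t = 91.763.
T = 100·t = 9176 K → 9200 K to the nearest 200 K.
M_estimate = 10⁶/9200 = 108.70; M_reference = 10⁶/5003 = 199.88.
ΔM = 108.70 − 199.88 = -91.18 → -91 mireds.

-91 mireds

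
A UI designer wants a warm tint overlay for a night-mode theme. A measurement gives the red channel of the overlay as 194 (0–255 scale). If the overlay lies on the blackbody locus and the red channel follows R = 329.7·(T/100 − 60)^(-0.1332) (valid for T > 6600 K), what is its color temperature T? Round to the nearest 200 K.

11400 K

(t − 60)^(-0.1332) = 194/329.7 = 0.58841.
t − 60 = 0.58841^(1/-0.1332) = 0.58841^(-7.508) = 53.593, so t = 113.593.
T = 100·t = 11359 K → 11400 K to the nearest 200 K.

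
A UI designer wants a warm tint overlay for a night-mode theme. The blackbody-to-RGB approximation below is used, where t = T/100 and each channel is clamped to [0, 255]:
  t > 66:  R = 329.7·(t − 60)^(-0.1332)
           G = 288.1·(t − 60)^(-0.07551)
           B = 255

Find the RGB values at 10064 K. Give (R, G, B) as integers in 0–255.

t = 10064/100 = 100.64; the t > 66 branch applies.
R = 329.7·(100.64 − 60)^(-0.1332) = 329.7·40.64^(-0.1332) = 329.7·0.61050 = 201.283.
G = 288.1·(100.64 − 60)^(-0.07551) = 288.1·40.64^(-0.07551) = 288.1·0.75598 = 217.797.
B = 255 by definition for t > 66.
Rounded: (201, 218, 255).

(201, 218, 255)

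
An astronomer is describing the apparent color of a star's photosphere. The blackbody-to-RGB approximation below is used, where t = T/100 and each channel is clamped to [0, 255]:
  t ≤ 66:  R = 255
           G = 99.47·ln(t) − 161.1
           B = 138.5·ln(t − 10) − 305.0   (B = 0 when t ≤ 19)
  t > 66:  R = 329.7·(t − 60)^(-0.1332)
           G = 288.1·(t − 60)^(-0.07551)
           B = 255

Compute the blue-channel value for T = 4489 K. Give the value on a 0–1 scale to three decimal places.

0.733

t = 4489/100 = 44.89; the t ≤ 66 branch applies.
B = 138.5·ln(44.89 − 10) − 305.0 = 138.5·ln 34.89 − 305.0 = 138.5·3.5522 − 305.0 = 186.980.
On a 0–1 scale: 186.980/255 = 0.7333 → 0.733.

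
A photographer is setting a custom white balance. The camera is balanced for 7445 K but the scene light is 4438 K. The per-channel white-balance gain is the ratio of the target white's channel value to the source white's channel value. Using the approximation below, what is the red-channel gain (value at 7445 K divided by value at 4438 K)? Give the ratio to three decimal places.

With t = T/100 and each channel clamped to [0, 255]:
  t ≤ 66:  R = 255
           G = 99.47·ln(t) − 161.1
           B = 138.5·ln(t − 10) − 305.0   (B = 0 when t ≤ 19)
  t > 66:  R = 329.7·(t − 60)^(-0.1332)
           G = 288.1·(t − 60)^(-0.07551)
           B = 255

At 4438 K (t = 44.38):
  R = 255 by definition for t ≤ 66.
At 7445 K (t = 74.45):
  R = 329.7·(74.45 − 60)^(-0.1332) = 329.7·14.45^(-0.1332) = 329.7·0.70066 = 231.007.
Gain = 231.007 / 255.000 = 0.9059 → 0.906.

0.906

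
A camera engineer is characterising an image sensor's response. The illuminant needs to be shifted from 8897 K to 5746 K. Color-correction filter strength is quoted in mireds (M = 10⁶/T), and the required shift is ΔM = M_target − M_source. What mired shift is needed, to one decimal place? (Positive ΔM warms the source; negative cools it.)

M_source = 10⁶/8897 = 112.397; M_target = 10⁶/5746 = 174.034.
ΔM = 174.034 − 112.397 = 61.637 → +61.6 mireds, a warming shift.

+61.6 mireds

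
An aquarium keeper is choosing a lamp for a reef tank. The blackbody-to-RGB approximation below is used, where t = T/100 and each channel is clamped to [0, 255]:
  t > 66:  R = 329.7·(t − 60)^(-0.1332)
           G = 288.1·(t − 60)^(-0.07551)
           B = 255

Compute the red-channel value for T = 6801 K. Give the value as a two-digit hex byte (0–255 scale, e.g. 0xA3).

0xFA

t = 6801/100 = 68.01; the t > 66 branch applies.
R = 329.7·(68.01 − 60)^(-0.1332) = 329.7·8.01^(-0.1332) = 329.7·0.75794 = 249.894.
Rounded: 250; in hex, 0xFA.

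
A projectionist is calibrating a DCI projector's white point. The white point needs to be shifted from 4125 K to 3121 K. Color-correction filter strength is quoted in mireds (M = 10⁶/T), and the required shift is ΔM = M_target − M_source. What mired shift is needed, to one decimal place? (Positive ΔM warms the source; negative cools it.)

+78.0 mireds

M_source = 10⁶/4125 = 242.424; M_target = 10⁶/3121 = 320.410.
ΔM = 320.410 − 242.424 = 77.986 → +78.0 mireds, a warming shift.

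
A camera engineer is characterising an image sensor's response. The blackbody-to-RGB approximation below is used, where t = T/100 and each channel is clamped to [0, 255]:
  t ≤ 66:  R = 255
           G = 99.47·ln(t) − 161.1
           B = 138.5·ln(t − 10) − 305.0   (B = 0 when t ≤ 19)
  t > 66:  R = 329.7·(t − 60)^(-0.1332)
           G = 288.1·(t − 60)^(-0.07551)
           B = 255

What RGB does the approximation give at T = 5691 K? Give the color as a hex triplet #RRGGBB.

#FFF1E4

t = 5691/100 = 56.91; the t ≤ 66 branch applies.
R = 255 by definition for t ≤ 66.
G = 99.47·ln 56.91 − 161.1 = 99.47·4.0415 − 161.1 = 240.905.
B = 138.5·ln(56.91 − 10) − 305.0 = 138.5·ln 46.91 − 305.0 = 138.5·3.8482 − 305.0 = 227.980.
Rounded: (255, 241, 228).
In hex: #FFF1E4.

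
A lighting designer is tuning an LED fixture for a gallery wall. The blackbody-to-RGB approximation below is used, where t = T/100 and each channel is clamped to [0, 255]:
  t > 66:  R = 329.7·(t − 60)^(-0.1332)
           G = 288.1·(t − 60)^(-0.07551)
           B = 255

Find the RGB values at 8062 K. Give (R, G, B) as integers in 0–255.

t = 8062/100 = 80.62; the t > 66 branch applies.
R = 329.7·(80.62 − 60)^(-0.1332) = 329.7·20.62^(-0.1332) = 329.7·0.66825 = 220.321.
G = 288.1·(80.62 − 60)^(-0.07551) = 288.1·20.62^(-0.07551) = 288.1·0.79572 = 229.246.
B = 255 by definition for t > 66.
Rounded: (220, 229, 255).

(220, 229, 255)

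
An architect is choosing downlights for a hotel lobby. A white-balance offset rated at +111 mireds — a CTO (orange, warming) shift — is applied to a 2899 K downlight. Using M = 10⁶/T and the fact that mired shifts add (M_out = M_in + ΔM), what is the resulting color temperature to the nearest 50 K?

M_in = 10⁶/2899 = 344.95 mireds.
M_out = 344.95 + (+111) = 455.95 mireds.
T_out = 10⁶/455.95 = 2193.2 K → 2200 K.

2200 K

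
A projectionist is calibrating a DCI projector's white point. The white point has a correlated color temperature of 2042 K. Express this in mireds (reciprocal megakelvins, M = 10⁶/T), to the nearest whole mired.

490 mireds

M = 10⁶ / 2042 = 489.716 → 490 mireds.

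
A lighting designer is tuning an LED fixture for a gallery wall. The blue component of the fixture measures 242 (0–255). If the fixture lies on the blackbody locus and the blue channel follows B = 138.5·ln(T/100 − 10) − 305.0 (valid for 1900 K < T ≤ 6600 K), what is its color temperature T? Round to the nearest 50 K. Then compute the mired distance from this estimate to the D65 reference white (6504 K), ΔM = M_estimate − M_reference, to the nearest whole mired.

+8 mireds

ln(t − 10) = (242 + 305.0) / 138.5 = 3.9495.
t − 10 = e^3.9495 = 51.907, so t = 61.907.
T = 100·t = 6191 K → 6200 K to the nearest 50 K.
M_estimate = 10⁶/6200 = 161.29; M_reference = 10⁶/6504 = 153.75.
ΔM = 161.29 − 153.75 = 7.54 → +8 mireds.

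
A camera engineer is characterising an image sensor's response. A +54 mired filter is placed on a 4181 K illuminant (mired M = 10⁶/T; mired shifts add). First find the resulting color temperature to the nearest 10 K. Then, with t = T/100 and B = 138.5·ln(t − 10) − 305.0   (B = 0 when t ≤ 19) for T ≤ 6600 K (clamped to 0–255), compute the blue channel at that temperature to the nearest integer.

M_in = 10⁶/4181 = 239.18; M_out = 239.18 + (+54) = 293.18.
T_out = 10⁶/293.18 = 3410.9 K → 3410 K; t = 34.1.
B = 138.5·ln(34.1 − 10) − 305.0 = 138.5·ln 24.1 − 305.0 = 138.5·3.1822 − 305.0 = 135.736.
Rounded: 136.

136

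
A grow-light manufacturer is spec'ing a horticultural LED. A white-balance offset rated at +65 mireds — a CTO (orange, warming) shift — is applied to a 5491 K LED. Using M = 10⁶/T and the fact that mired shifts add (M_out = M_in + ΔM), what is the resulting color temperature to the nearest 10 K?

4050 K

M_in = 10⁶/5491 = 182.12 mireds.
M_out = 182.12 + (+65) = 247.12 mireds.
T_out = 10⁶/247.12 = 4046.7 K → 4050 K.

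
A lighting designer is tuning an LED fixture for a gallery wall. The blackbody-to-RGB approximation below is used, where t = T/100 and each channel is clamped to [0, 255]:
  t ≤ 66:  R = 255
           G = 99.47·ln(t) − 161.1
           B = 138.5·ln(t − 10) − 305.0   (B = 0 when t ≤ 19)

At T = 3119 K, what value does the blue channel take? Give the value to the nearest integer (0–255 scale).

118

t = 3119/100 = 31.19; the t ≤ 66 branch applies.
B = 138.5·ln(31.19 − 10) − 305.0 = 138.5·ln 21.19 − 305.0 = 138.5·3.0535 − 305.0 = 117.914.
Rounded: 118.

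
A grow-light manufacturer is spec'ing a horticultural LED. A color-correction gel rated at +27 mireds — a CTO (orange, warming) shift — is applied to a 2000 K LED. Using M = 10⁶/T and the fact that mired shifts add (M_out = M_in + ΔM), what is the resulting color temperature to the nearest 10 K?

M_in = 10⁶/2000 = 500.00 mireds.
M_out = 500.00 + (+27) = 527.00 mireds.
T_out = 10⁶/527.00 = 1897.5 K → 1900 K.

1900 K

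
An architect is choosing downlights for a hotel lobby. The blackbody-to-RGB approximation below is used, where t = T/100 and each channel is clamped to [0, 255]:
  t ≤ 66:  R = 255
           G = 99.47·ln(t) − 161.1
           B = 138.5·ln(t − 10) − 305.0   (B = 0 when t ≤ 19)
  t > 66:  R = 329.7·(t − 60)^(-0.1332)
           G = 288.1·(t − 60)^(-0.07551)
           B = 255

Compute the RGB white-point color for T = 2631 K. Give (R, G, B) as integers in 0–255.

(255, 164, 82)

t = 2631/100 = 26.31; the t ≤ 66 branch applies.
R = 255 by definition for t ≤ 66.
G = 99.47·ln 26.31 − 161.1 = 99.47·3.2699 − 161.1 = 164.162.
B = 138.5·ln(26.31 − 10) − 305.0 = 138.5·ln 16.31 − 305.0 = 138.5·2.7918 − 305.0 = 81.661.
Rounded: (255, 164, 82).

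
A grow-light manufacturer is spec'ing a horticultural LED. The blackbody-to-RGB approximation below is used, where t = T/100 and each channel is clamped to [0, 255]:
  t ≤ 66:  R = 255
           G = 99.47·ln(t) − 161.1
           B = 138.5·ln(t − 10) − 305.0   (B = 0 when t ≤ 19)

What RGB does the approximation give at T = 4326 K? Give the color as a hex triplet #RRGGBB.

#FFD6B4

t = 4326/100 = 43.26; the t ≤ 66 branch applies.
R = 255 by definition for t ≤ 66.
G = 99.47·ln 43.26 − 161.1 = 99.47·3.7672 − 161.1 = 213.626.
B = 138.5·ln(43.26 − 10) − 305.0 = 138.5·ln 33.26 − 305.0 = 138.5·3.5044 − 305.0 = 180.353.
Rounded: (255, 214, 180).
In hex: #FFD6B4.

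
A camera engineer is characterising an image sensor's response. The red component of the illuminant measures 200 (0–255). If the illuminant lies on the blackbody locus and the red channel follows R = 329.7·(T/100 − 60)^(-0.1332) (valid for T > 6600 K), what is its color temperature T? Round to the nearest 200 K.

10200 K

(t − 60)^(-0.1332) = 200/329.7 = 0.60661.
t − 60 = 0.60661^(1/-0.1332) = 0.60661^(-7.508) = 42.638, so t = 102.638.
T = 100·t = 10264 K → 10200 K to the nearest 200 K.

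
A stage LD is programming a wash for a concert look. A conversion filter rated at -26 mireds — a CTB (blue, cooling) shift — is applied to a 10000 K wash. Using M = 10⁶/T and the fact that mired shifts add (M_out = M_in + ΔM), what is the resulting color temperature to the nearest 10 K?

M_in = 10⁶/10000 = 100.00 mireds.
M_out = 100.00 + (-26) = 74.00 mireds.
T_out = 10⁶/74.00 = 13513.5 K → 13510 K.

13510 K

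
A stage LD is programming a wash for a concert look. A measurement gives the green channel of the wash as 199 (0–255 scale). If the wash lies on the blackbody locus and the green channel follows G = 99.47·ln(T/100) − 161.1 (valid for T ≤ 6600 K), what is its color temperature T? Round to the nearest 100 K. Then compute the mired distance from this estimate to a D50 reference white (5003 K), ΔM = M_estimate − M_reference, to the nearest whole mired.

ln t = (199 + 161.1) / 99.47 = 3.6202.
t = e^3.6202 = 37.345.
T = 100·t = 3734 K → 3700 K to the nearest 100 K.
M_estimate = 10⁶/3700 = 270.27; M_reference = 10⁶/5003 = 199.88.
ΔM = 270.27 − 199.88 = 70.39 → +70 mireds.

+70 mireds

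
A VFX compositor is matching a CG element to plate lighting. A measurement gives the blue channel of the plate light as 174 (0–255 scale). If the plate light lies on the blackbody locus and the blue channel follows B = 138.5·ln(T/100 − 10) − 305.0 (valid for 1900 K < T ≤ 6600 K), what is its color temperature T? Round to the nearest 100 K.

ln(t − 10) = (174 + 305.0) / 138.5 = 3.4585.
t − 10 = e^3.4585 = 31.769, so t = 41.769.
T = 100·t = 4177 K → 4200 K to the nearest 100 K.

4200 K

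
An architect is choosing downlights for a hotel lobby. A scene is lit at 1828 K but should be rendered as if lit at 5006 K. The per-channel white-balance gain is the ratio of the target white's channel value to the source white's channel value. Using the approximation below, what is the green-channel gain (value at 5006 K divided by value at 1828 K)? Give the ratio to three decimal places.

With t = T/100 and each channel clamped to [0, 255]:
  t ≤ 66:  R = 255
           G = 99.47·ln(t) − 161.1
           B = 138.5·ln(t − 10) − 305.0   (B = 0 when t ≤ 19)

1.783

At 1828 K (t = 18.28):
  G = 99.47·ln 18.28 − 161.1 = 99.47·2.9058 − 161.1 = 127.941.
At 5006 K (t = 50.06):
  G = 99.47·ln 50.06 − 161.1 = 99.47·3.9132 − 161.1 = 228.148.
Gain = 228.148 / 127.941 = 1.7832 → 1.783.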